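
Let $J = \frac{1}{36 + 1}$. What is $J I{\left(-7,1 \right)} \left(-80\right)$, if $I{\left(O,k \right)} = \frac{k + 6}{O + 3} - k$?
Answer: $\frac{220}{37} \approx 5.9459$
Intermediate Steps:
$J = \frac{1}{37} \approx 0.027027$
$I{\left(O,k \right)} = - k + \frac{6 + k}{3 + O}$ ($I{\left(O,k \right)} = \frac{6 + k}{3 + O} - k = - k + \frac{6 + k}{3 + O}$)
$J I{\left(-7,1 \right)} \left(-80\right) = \frac{\frac{1}{3 - 7} \left(6 - 2 - \left(-7\right) 1\right)}{37} \left(-80\right) = \frac{\frac{1}{-4} \left(6 - 2 + 7\right)}{37} \left(-80\right) = \frac{\left(- \frac{1}{4}\right) 11}{37} \left(-80\right) = \frac{1}{37} \left(- \frac{11}{4}\right) \left(-80\right) = \left(- \frac{11}{148}\right) \left(-80\right) = \frac{220}{37}$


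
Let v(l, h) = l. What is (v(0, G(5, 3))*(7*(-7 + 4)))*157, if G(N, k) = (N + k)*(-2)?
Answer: 0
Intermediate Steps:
G(N, k) = -2*N - 2*k
(v(0, G(5, 3))*(7*(-7 + 4)))*157 = (0*(7*(-7 + 4)))*157 = (0*(7*(-3)))*157 = (0*(-21))*157 = 0*157 = 0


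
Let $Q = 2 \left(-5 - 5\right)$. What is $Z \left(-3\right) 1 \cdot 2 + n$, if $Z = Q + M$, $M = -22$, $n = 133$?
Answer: $385$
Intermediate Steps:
$Q = -20$ ($Q = 2 \left(-10\right) = -20$)
$Z = -42$ ($Z = -20 - 22 = -42$)
$Z \left(-3\right) 1 \cdot 2 + n = - 42 \left(-3\right) 1 \cdot 2 + 133 = - 42 \left(\left(-3\right) 2\right) + 133 = \left(-42\right) \left(-6\right) + 133 = 252 + 133 = 385$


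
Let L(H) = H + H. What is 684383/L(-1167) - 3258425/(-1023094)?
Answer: -173145744263/596975349 ≈ -290.04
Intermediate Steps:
L(H) = 2*H
684383/L(-1167) - 3258425/(-1023094) = 684383/((2*(-1167))) - 3258425/(-1023094) = 684383/(-2334) - 3258425*(-1/1023094) = 684383*(-1/2334) + 3258425/1023094 = -684383/2334 + 3258425/1023094 = -173145744263/596975349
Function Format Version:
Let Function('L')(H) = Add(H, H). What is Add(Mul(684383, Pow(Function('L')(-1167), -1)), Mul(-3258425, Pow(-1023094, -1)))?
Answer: Rational(-173145744263, 596975349) ≈ -290.04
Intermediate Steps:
Function('L')(H) = Mul(2, H)
Add(Mul(684383, Pow(Function('L')(-1167), -1)), Mul(-3258425, Pow(-1023094, -1))) = Add(Mul(684383, Pow(Mul(2, -1167), -1)), Mul(-3258425, Pow(-1023094, -1))) = Add(Mul(684383, Pow(-2334, -1)), Mul(-3258425, Rational(-1, 1023094))) = Add(Mul(684383, Rational(-1, 2334)), Rational(3258425, 1023094)) = Add(Rational(-684383, 2334), Rational(3258425, 1023094)) = Rational(-173145744263, 596975349)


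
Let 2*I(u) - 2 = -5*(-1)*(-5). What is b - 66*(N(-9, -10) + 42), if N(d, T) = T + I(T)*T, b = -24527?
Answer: -34229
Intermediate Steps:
I(u) = -23/2 (I(u) = 1 + (-5*(-1)*(-5))/2 = 1 + (5*(-5))/2 = 1 + (½)*(-25) = 1 - 25/2 = -23/2)
N(d, T) = -21*T/2 (N(d, T) = T - 23*T/2 = -21*T/2)
b - 66*(N(-9, -10) + 42) = -24527 - 66*(-21/2*(-10) + 42) = -24527 - 66*(105 + 42) = -24527 - 66*147 = -24527 - 1*9702 = -24527 - 9702 = -34229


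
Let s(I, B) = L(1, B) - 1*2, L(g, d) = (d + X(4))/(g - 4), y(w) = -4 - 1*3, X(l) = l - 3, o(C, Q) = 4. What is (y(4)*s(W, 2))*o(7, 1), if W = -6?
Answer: 84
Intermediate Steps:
X(l) = -3 + l
y(w) = -7 (y(w) = -4 - 3 = -7)
L(g, d) = (1 + d)/(-4 + g) (L(g, d) = (d + (-3 + 4))/(g - 4) = (d + 1)/(-4 + g) = (1 + d)/(-4 + g))
s(I, B) = -7/3 - B/3 (s(I, B) = (1 + B)/(-4 + 1) - 1*2 = (1 + B)/(-3) - 2 = -(1 + B)/3 - 2 = (-1/3 - B/3) - 2 = -7/3 - B/3)
(y(4)*s(W, 2))*o(7, 1) = -7*(-7/3 - 1/3*2)*4 = -7*(-7/3 - 2/3)*4 = -7*(-3)*4 = 21*4 = 84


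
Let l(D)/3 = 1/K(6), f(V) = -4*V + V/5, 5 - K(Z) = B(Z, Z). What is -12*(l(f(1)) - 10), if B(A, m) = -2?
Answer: 804/7 ≈ 114.86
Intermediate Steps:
K(Z) = 7 (K(Z) = 5 - 1*(-2) = 5 + 2 = 7)
f(V) = -19*V/5 (f(V) = -2*2*V + V*(⅕) = -2*2*V + V/5 = -4*V + V/5 = -19*V/5)
l(D) = 3/7
-12*(l(f(1)) - 10) = -12*(3/7 - 10) = -12*(-67/7) = 804/7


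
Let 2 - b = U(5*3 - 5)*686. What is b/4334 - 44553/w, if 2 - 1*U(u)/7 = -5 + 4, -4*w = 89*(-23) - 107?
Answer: -66949752/777953 ≈ -86.059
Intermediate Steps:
w = 1077/2 (w = -(89*(-23) - 107)/4 = -(-2047 - 107)/4 = -¼*(-2154) = 1077/2 ≈ 538.50)
U(u) = 21 (U(u) = 14 - 7*(-5 + 4) = 14 - 7*(-1) = 14 + 7 = 21)
b = -14404 (b = 2 - 21*686 = 2 - 1*14406 = 2 - 14406 = -14404)
b/4334 - 44553/w = -14404/4334 - 44553/1077/2 = -14404*1/4334 - 44553*2/1077 = -7202/2167 - 29702/359 = -66949752/777953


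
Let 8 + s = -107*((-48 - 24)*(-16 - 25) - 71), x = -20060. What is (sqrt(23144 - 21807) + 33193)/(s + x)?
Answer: -33193/328335 - sqrt(1337)/328335 ≈ -0.10121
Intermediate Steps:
s = -308275 (s = -8 - 107*((-48 - 24)*(-16 - 25) - 71) = -8 - 107*(-72*(-41) - 71) = -8 - 107*(2952 - 71) = -8 - 107*2881 = -8 - 308267 = -308275)
(sqrt(23144 - 21807) + 33193)/(s + x) = (sqrt(23144 - 21807) + 33193)/(-308275 - 20060) = (sqrt(1337) + 33193)/(-328335) = (33193 + sqrt(1337))*(-1/328335) = -33193/328335 - sqrt(1337)/328335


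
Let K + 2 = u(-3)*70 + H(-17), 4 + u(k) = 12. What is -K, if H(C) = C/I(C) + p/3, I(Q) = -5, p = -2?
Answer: -8411/15 ≈ -560.73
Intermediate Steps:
u(k) = 8 (u(k) = -4 + 12 = 8)
H(C) = -⅔ - C/5 (H(C) = C/(-5) - 2/3 = C*(-⅕) - 2*⅓ = -C/5 - ⅔ = -⅔ - C/5)
K = 8411/15 (K = -2 + (8*70 + (-⅔ - ⅕*(-17))) = -2 + (560 + (-⅔ + 17/5)) = -2 + (560 + 41/15) = -2 + 8441/15 = 8411/15 ≈ 560.73)
-K = -1*8411/15 = -8411/15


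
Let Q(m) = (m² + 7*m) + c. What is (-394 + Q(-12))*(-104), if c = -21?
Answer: 36920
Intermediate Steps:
Q(m) = -21 + m² + 7*m (Q(m) = (m² + 7*m) - 21 = -21 + m² + 7*m)
(-394 + Q(-12))*(-104) = (-394 + (-21 + (-12)² + 7*(-12)))*(-104) = (-394 + (-21 + 144 - 84))*(-104) = (-394 + 39)*(-104) = -355*(-104) = 36920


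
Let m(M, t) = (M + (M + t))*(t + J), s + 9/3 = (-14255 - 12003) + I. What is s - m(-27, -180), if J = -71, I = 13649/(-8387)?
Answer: -712866714/8387 ≈ -84997.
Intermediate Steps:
I = -13649/8387 (I = 13649*(-1/8387) = -13649/8387 ≈ -1.6274)
s = -220264656/8387 (s = -3 + ((-14255 - 12003) - 13649/8387) = -3 + (-26258 - 13649/8387) = -3 - 220239495/8387 = -220264656/8387 ≈ -26263.)
m(M, t) = (-71 + t)*(t + 2*M) (m(M, t) = (M + (M + t))*(t - 71) = (t + 2*M)*(-71 + t) = (-71 + t)*(t + 2*M))
s - m(-27, -180) = -220264656/8387 - ((-180)² - 142*(-27) - 71*(-180) + 2*(-27)*(-180)) = -220264656/8387 - (32400 + 3834 + 12780 + 9720) = -220264656/8387 - 1*58734 = -220264656/8387 - 58734 = -712866714/8387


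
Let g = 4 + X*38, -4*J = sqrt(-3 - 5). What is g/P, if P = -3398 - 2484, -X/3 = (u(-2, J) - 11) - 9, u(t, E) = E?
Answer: -1142/2941 - 57*I*sqrt(2)/5882 ≈ -0.3883 - 0.013705*I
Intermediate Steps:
J = -I*sqrt(2)/2 (J = -sqrt(-3 - 5)/4 = -I*sqrt(2)/2 ≈ -0.70711*I)
X = 60 + 3*I*sqrt(2)/2 (X = -3*((-I*sqrt(2)/2 - 11) - 9) = -3*((-11 - I*sqrt(2)/2) - 9) = -3*(-20 - I*sqrt(2)/2) = 60 + 3*I*sqrt(2)/2 ≈ 60.0 + 2.1213*I)
P = -5882
g = 2284 + 57*I*sqrt(2) (g = 4 + (60 + 3*I*sqrt(2)/2)*38 = 4 + (2280 + 57*I*sqrt(2)) = 2284 + 57*I*sqrt(2) ≈ 2284.0 + 80.61*I)
g/P = (2284 + 57*I*sqrt(2))/(-5882) = (2284 + 57*I*sqrt(2))*(-1/5882) = -1142/2941 - 57*I*sqrt(2)/5882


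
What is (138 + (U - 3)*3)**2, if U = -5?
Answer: 12996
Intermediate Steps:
(138 + (U - 3)*3)**2 = (138 + (-5 - 3)*3)**2 = (138 - 8*3)**2 = (138 - 24)**2 = 114**2 = 12996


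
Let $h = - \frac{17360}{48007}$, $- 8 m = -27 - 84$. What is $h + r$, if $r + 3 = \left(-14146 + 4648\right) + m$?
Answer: $- \frac{3643726159}{384056} \approx -9487.5$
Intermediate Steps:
$m = \frac{111}{8}$ ($m = - \frac{-27 - 84}{8} = \left(- \frac{1}{8}\right) \left(-111\right) = \frac{111}{8} \approx 13.875$)
$h = - \frac{17360}{48007}$ ($h = \left(-17360\right) \frac{1}{48007} = - \frac{17360}{48007} \approx -0.36161$)
$r = - \frac{75897}{8}$ ($r = -3 + \left(\left(-14146 + 4648\right) + \frac{111}{8}\right) = -3 + \left(-9498 + \frac{111}{8}\right) = -3 - \frac{75873}{8} = - \frac{75897}{8} \approx -9487.1$)
$h + r = - \frac{17360}{48007} - \frac{75897}{8} = - \frac{3643726159}{384056}$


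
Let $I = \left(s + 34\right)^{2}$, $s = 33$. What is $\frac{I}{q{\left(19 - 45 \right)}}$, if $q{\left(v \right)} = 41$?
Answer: $\frac{4489}{41} \approx 109.49$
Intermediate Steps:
$I = 4489$ ($I = \left(33 + 34\right)^{2} = 67^{2} = 4489$)
$\frac{I}{q{\left(19 - 45 \right)}} = \frac{4489}{41}$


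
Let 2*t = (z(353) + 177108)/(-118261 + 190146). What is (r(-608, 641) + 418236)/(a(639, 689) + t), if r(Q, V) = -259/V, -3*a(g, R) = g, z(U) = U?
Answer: -38543157974090/19515596909 ≈ -1975.0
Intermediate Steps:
a(g, R) = -g/3
t = 177461/143770 (t = ((353 + 177108)/(-118261 + 190146))/2 = (177461/71885)/2 = (177461*(1/71885))/2 = (½)*(177461/71885) = 177461/143770 ≈ 1.2343)
(r(-608, 641) + 418236)/(a(639, 689) + t) = (-259/641 + 418236)/(-⅓*639 + 177461/143770) = (-259*1/641 + 418236)/(-213 + 177461/143770) = (-259/641 + 418236)/(-30445549/143770) = (268089017/641)*(-143770/30445549) = -38543157974090/19515596909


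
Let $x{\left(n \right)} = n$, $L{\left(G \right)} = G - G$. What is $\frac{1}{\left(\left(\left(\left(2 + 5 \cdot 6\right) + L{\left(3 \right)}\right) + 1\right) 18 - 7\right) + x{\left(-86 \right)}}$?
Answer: $\frac{1}{501} \approx 0.001996$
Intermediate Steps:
$L{\left(G \right)} = 0$
$\frac{1}{\left(\left(\left(\left(2 + 5 \cdot 6\right) + L{\left(3 \right)}\right) + 1\right) 18 - 7\right) + x{\left(-86 \right)}} = \frac{1}{\left(\left(\left(\left(2 + 5 \cdot 6\right) + 0\right) + 1\right) 18 - 7\right) - 86} = \frac{1}{\left(\left(\left(\left(2 + 30\right) + 0\right) + 1\right) 18 - 7\right) - 86} = \frac{1}{\left(\left(\left(32 + 0\right) + 1\right) 18 - 7\right) - 86} = \frac{1}{\left(\left(32 + 1\right) 18 - 7\right) - 86} = \frac{1}{\left(33 \cdot 18 - 7\right) - 86} = \frac{1}{\left(594 - 7\right) - 86} = \frac{1}{587 - 86} = \frac{1}{501}$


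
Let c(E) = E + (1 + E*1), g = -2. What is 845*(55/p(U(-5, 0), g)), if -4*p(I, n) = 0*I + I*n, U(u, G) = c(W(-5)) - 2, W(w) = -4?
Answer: -92950/9 ≈ -10328.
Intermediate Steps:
c(E) = 1 + 2*E (c(E) = E + (1 + E) = 1 + 2*E)
U(u, G) = -9 (U(u, G) = (1 + 2*(-4)) - 2 = (1 - 8) - 2 = -7 - 2 = -9)
p(I, n) = -I*n/4 (p(I, n) = -(0*I + I*n)/4 = -(0 + I*n)/4 = -I*n/4)
845*(55/p(U(-5, 0), g)) = 845*(55/((-¼*(-9)*(-2)))) = 845*(55/(-9/2)) = 845*(55*(-2/9)) = 845*(-110/9) = -92950/9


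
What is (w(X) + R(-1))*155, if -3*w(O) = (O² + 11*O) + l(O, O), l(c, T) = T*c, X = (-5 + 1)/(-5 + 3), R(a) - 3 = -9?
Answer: -2480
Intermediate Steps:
R(a) = -6 (R(a) = 3 - 9 = -6)
X = 2 (X = -4/(-2) = -4*(-½) = 2)
w(O) = -11*O/3 - 2*O²/3 (w(O) = -((O² + 11*O) + O*O)/3 = -((O² + 11*O) + O²)/3 = -(2*O² + 11*O)/3 = -11*O/3 - 2*O²/3)
(w(X) + R(-1))*155 = ((⅓)*2*(-11 - 2*2) - 6)*155 = ((⅓)*2*(-11 - 4) - 6)*155 = ((⅓)*2*(-15) - 6)*155 = (-10 - 6)*155 = -16*155 = -2480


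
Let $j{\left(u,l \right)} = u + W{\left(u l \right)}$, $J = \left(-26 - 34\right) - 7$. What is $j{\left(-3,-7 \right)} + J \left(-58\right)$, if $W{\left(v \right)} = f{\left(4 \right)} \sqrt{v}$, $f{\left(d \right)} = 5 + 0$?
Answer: $3883 + 5 \sqrt{21} \approx 3905.9$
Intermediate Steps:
$J = -67$ ($J = -60 - 7 = -67$)
$f{\left(d \right)} = 5$
$W{\left(v \right)} = 5 \sqrt{v}$
$j{\left(u,l \right)} = u + 5 \sqrt{l u}$ ($j{\left(u,l \right)} = u + 5 \sqrt{u l} = u + 5 \sqrt{l u}$)
$j{\left(-3,-7 \right)} + J \left(-58\right) = \left(-3 + 5 \sqrt{\left(-7\right) \left(-3\right)}\right) - -3886 = \left(-3 + 5 \sqrt{21}\right) + 3886 = 3883 + 5 \sqrt{21}$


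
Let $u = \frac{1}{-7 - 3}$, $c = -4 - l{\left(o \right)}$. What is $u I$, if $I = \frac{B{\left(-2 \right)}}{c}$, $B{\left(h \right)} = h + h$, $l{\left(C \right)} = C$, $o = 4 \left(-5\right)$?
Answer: $\frac{1}{40} \approx 0.025$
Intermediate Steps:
$o = -20$
$c = 16$ ($c = -4 - -20 = -4 + 20 = 16$)
$B{\left(h \right)} = 2 h$
$u = - \frac{1}{10}$ ($u = \frac{1}{-10} = - \frac{1}{10} \approx -0.1$)
$I = - \frac{1}{4}$ ($I = \frac{2 \left(-2\right)}{16} = \left(-4\right) \frac{1}{16} = - \frac{1}{4} \approx -0.25$)
$u I = \left(- \frac{1}{10}\right) \left(- \frac{1}{4}\right) = \frac{1}{40}$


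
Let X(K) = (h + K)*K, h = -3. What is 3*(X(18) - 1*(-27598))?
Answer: 83604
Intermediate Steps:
X(K) = K*(-3 + K) (X(K) = (-3 + K)*K = K*(-3 + K))
3*(X(18) - 1*(-27598)) = 3*(18*(-3 + 18) - 1*(-27598)) = 3*(18*15 + 27598) = 3*(270 + 27598) = 3*27868 = 83604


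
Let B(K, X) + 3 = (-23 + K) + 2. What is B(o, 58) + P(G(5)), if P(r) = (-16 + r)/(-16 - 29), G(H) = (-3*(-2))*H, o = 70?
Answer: 2056/45 ≈ 45.689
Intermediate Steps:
G(H) = 6*H
P(r) = 16/45 - r/45 (P(r) = (-16 + r)/(-45) = (-16 + r)*(-1/45) = 16/45 - r/45)
B(K, X) = -24 + K (B(K, X) = -3 + ((-23 + K) + 2) = -3 + (-21 + K) = -24 + K)
B(o, 58) + P(G(5)) = (-24 + 70) + (16/45 - 2*5/15) = 46 + (16/45 - 1/45*30) = 46 + (16/45 - 2/3) = 46 - 14/45 = 2056/45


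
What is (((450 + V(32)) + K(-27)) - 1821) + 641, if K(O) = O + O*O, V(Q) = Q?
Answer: 4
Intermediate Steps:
K(O) = O + O²
(((450 + V(32)) + K(-27)) - 1821) + 641 = (((450 + 32) - 27*(1 - 27)) - 1821) + 641 = ((482 - 27*(-26)) - 1821) + 641 = ((482 + 702) - 1821) + 641 = (1184 - 1821) + 641 = -637 + 641 = 4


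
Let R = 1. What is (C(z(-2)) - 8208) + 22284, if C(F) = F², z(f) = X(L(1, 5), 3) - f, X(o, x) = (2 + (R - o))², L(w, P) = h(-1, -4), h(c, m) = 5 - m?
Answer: 15520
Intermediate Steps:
L(w, P) = 9 (L(w, P) = 5 - 1*(-4) = 5 + 4 = 9)
X(o, x) = (3 - o)² (X(o, x) = (2 + (1 - o))² = (3 - o)²)
z(f) = 36 - f (z(f) = (3 - 1*9)² - f = (3 - 9)² - f = (-6)² - f = 36 - f)
(C(z(-2)) - 8208) + 22284 = ((36 - 1*(-2))² - 8208) + 22284 = ((36 + 2)² - 8208) + 22284 = (38² - 8208) + 22284 = (1444 - 8208) + 22284 = -6764 + 22284 = 15520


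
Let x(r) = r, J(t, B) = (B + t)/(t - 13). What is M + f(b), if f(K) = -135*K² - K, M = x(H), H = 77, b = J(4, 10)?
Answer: -2233/9 ≈ -248.11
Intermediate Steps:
J(t, B) = (B + t)/(-13 + t)
b = -14/9 (b = (10 + 4)/(-13 + 4) = 14/(-9) = -⅑*14 = -14/9 ≈ -1.5556)
M = 77
f(K) = -K - 135*K²
M + f(b) = 77 - 1*(-14/9)*(1 + 135*(-14/9)) = 77 - 1*(-14/9)*(1 - 210) = 77 - 1*(-14/9)*(-209) = 77 - 2926/9 = -2233/9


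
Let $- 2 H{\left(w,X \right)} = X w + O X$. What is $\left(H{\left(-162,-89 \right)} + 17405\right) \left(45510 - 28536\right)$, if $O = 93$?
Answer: $243313803$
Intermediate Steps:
$H{\left(w,X \right)} = - \frac{93 X}{2} - \frac{X w}{2}$ ($H{\left(w,X \right)} = - \frac{X w + 93 X}{2} = - \frac{93 X + X w}{2} = - \frac{93 X}{2} - \frac{X w}{2}$)
$\left(H{\left(-162,-89 \right)} + 17405\right) \left(45510 - 28536\right) = \left(\left(- \frac{1}{2}\right) \left(-89\right) \left(93 - 162\right) + 17405\right) \left(45510 - 28536\right) = \left(\left(- \frac{1}{2}\right) \left(-89\right) \left(-69\right) + 17405\right) \left(45510 - 28536\right) = \left(- \frac{6141}{2} + 17405\right) 16974 = \frac{28669}{2} \cdot 16974 = 243313803$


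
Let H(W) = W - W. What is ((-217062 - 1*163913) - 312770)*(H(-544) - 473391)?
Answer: 328412639295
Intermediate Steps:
H(W) = 0
((-217062 - 1*163913) - 312770)*(H(-544) - 473391) = ((-217062 - 1*163913) - 312770)*(0 - 473391) = ((-217062 - 163913) - 312770)*(-473391) = (-380975 - 312770)*(-473391) = -693745*(-473391) = 328412639295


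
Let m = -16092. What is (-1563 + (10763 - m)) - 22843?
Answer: 2449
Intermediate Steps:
(-1563 + (10763 - m)) - 22843 = (-1563 + (10763 - 1*(-16092))) - 22843 = (-1563 + (10763 + 16092)) - 22843 = (-1563 + 26855) - 22843 = 25292 - 22843 = 2449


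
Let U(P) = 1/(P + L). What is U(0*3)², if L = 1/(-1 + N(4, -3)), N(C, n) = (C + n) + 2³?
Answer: 64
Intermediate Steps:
N(C, n) = 8 + C + n (N(C, n) = (C + n) + 8 = 8 + C + n)
L = ⅛ (L = 1/(-1 + (8 + 4 - 3)) = 1/(-1 + 9) = 1/8 = ⅛ ≈ 0.12500)
U(P) = 1/(⅛ + P) (U(P) = 1/(P + ⅛) = 1/(⅛ + P))
U(0*3)² = (8/(1 + 8*(0*3)))² = (8/(1 + 8*0))² = (8/(1 + 0))² = (8/1)² = (8*1)² = 8² = 64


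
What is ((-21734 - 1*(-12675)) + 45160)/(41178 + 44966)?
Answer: 36101/86144 ≈ 0.41908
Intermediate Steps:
((-21734 - 1*(-12675)) + 45160)/(41178 + 44966) = ((-21734 + 12675) + 45160)/86144 = (-9059 + 45160)*(1/86144) = 36101*(1/86144) = 36101/86144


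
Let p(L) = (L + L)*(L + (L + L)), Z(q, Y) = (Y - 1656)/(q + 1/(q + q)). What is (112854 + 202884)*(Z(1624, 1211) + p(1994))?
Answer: 13243698343060684848/1758251 ≈ 7.5323e+12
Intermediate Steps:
Z(q, Y) = (-1656 + Y)/(q + 1/(2*q))
p(L) = 6*L**2 (p(L) = (2*L)*(L + 2*L) = (2*L)*(3*L) = 6*L**2)
(112854 + 202884)*(Z(1624, 1211) + p(1994)) = (112854 + 202884)*(2*1624*(-1656 + 1211)/(1 + 2*1624**2) + 6*1994**2) = 315738*(2*1624*(-445)/(1 + 2*2637376) + 6*3976036) = 315738*(2*1624*(-445)/(1 + 5274752) + 23856216) = 315738*(2*1624*(-445)/5274753 + 23856216) = 315738*(2*1624*(1/5274753)*(-445) + 23856216) = 315738*(-1445360/5274753 + 23856216) = 315738*(125835645469288/5274753) = 13243698343060684848/1758251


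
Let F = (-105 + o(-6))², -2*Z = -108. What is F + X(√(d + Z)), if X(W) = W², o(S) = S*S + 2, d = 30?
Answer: 4573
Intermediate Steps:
Z = 54 (Z = -½*(-108) = 54)
o(S) = 2 + S² (o(S) = S² + 2 = 2 + S²)
F = 4489 (F = (-105 + (2 + (-6)²))² = (-105 + (2 + 36))² = (-105 + 38)² = (-67)² = 4489)
F + X(√(d + Z)) = 4489 + (√(30 + 54))² = 4489 + (√84)² = 4489 + (2*√21)² = 4489 + 84 = 4573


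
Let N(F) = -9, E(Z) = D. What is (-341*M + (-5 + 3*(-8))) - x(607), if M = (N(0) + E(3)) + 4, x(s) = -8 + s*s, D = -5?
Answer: -365060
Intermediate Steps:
E(Z) = -5
x(s) = -8 + s²
M = -10 (M = (-9 - 5) + 4 = -14 + 4 = -10)
(-341*M + (-5 + 3*(-8))) - x(607) = (-341*(-10) + (-5 + 3*(-8))) - (-8 + 607²) = (3410 + (-5 - 24)) - (-8 + 368449) = (3410 - 29) - 1*368441 = 3381 - 368441 = -365060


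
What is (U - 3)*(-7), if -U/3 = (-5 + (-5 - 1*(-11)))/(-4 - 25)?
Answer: 588/29 ≈ 20.276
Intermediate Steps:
U = 3/29 (U = -3*(-5 + (-5 - 1*(-11)))/(-4 - 25) = -3*(-5 + (-5 + 11))/(-29) = -3*(-5 + 6)*(-1)/29 = -3*(-1)/29 = -3*(-1/29) = 3/29 ≈ 0.10345)
(U - 3)*(-7) = (3/29 - 3)*(-7) = -84/29*(-7) = 588/29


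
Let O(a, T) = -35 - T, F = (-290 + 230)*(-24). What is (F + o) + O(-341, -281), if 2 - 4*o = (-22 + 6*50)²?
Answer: -35269/2 ≈ -17635.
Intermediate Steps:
F = 1440 (F = -60*(-24) = 1440)
o = -38641/2 (o = ½ - (-22 + 6*50)²/4 = ½ - (-22 + 300)²/4 = ½ - ¼*278² = ½ - ¼*77284 = ½ - 19321 = -38641/2 ≈ -19321.)
(F + o) + O(-341, -281) = (1440 - 38641/2) + (-35 - 1*(-281)) = -35761/2 + (-35 + 281) = -35761/2 + 246 = -35269/2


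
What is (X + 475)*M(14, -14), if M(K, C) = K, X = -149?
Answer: 4564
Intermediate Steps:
(X + 475)*M(14, -14) = (-149 + 475)*14 = 326*14 = 4564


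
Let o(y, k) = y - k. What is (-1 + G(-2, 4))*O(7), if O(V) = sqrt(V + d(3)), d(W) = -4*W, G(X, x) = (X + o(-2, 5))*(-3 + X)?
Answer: 44*I*sqrt(5) ≈ 98.387*I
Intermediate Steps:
G(X, x) = (-7 + X)*(-3 + X) (G(X, x) = (X + (-2 - 1*5))*(-3 + X) = (X + (-2 - 5))*(-3 + X) = (X - 7)*(-3 + X) = (-7 + X)*(-3 + X))
O(V) = sqrt(-12 + V) (O(V) = sqrt(V - 4*3) = sqrt(V - 12) = sqrt(-12 + V))
(-1 + G(-2, 4))*O(7) = (-1 + (21 + (-2)**2 - 10*(-2)))*sqrt(-12 + 7) = (-1 + (21 + 4 + 20))*sqrt(-5) = (-1 + 45)*(I*sqrt(5)) = 44*(I*sqrt(5)) = 44*I*sqrt(5)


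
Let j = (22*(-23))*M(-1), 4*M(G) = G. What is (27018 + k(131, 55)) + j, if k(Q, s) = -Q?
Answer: 54027/2 ≈ 27014.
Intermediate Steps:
M(G) = G/4
j = 253/2 (j = (22*(-23))*((¼)*(-1)) = -506*(-¼) = 253/2 ≈ 126.50)
(27018 + k(131, 55)) + j = (27018 - 1*131) + 253/2 = (27018 - 131) + 253/2 = 26887 + 253/2 = 54027/2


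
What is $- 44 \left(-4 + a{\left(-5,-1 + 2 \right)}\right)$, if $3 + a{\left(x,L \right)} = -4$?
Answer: $484$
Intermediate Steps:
$a{\left(x,L \right)} = -7$ ($a{\left(x,L \right)} = -3 - 4 = -7$)
$- 44 \left(-4 + a{\left(-5,-1 + 2 \right)}\right) = - 44 \left(-4 - 7\right) = \left(-44\right) \left(-11\right) = 484$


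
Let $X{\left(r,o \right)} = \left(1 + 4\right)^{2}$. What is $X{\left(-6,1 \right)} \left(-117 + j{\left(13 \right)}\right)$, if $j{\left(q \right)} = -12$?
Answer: $-3225$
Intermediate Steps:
$X{\left(r,o \right)} = 25$ ($X{\left(r,o \right)} = 5^{2} = 25$)
$X{\left(-6,1 \right)} \left(-117 + j{\left(13 \right)}\right) = 25 \left(-117 - 12\right) = 25 \left(-129\right) = -3225$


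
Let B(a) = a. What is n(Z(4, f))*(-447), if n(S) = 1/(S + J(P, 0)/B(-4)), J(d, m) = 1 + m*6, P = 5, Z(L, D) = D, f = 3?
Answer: -1788/11 ≈ -162.55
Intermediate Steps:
J(d, m) = 1 + 6*m
n(S) = 1/(-¼ + S) (n(S) = 1/(S + (1 + 6*0)/(-4)) = 1/(S + (1 + 0)*(-¼)) = 1/(S + 1*(-¼)) = 1/(S - ¼) = 1/(-¼ + S))
n(Z(4, f))*(-447) = (4/(-1 + 4*3))*(-447) = (4/(-1 + 12))*(-447) = (4/11)*(-447) = -1788/11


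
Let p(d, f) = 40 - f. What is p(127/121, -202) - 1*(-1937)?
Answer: 2179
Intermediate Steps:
p(127/121, -202) - 1*(-1937) = (40 - 1*(-202)) - 1*(-1937) = (40 + 202) + 1937 = 242 + 1937 = 2179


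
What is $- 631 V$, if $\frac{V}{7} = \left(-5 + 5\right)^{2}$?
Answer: $0$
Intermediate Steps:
$V = 0$ ($V = 7 \left(-5 + 5\right)^{2} = 7 \cdot 0^{2} = 7 \cdot 0 = 0$)
$- 631 V = \left(-631\right) 0 = 0$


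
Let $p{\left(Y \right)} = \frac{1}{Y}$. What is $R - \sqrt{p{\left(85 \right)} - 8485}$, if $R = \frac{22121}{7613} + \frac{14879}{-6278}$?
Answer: $\frac{25601811}{47794414} - \frac{18 i \sqrt{189210}}{85} \approx 0.53567 - 92.114 i$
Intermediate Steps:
$R = \frac{25601811}{47794414}$ ($R = 22121 \cdot \frac{1}{7613} + 14879 \left(- \frac{1}{6278}\right) = \frac{22121}{7613} - \frac{14879}{6278} = \frac{25601811}{47794414} \approx 0.53567$)
$R - \sqrt{p{\left(85 \right)} - 8485} = \frac{25601811}{47794414} - \sqrt{\frac{1}{85} - 8485} = \frac{25601811}{47794414} - \sqrt{- \frac{721224}{85}} = \frac{25601811}{47794414} - \frac{18 i \sqrt{189210}}{85}$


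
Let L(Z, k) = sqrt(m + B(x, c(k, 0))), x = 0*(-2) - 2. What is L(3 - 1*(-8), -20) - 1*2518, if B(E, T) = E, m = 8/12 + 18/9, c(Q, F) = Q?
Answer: -2518 + sqrt(6)/3 ≈ -2517.2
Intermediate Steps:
m = 8/3 (m = 8*(1/12) + 18*(1/9) = 2/3 + 2 = 8/3 ≈ 2.6667)
x = -2 (x = 0 - 2 = -2)
L(Z, k) = sqrt(6)/3 (L(Z, k) = sqrt(8/3 - 2) = sqrt(2/3) = sqrt(6)/3)
L(3 - 1*(-8), -20) - 1*2518 = sqrt(6)/3 - 1*2518 = sqrt(6)/3 - 2518 = -2518 + sqrt(6)/3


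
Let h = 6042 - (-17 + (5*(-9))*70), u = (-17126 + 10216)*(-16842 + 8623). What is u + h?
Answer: 56802499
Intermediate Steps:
u = 56793290 (u = -6910*(-8219) = 56793290)
h = 9209 (h = 6042 - (-17 - 45*70) = 6042 - (-17 - 3150) = 6042 - 1*(-3167) = 6042 + 3167 = 9209)
u + h = 56793290 + 9209 = 56802499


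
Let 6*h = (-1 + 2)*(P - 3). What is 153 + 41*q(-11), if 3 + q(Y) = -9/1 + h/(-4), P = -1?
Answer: -1993/6 ≈ -332.17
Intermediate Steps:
h = -⅔ (h = ((-1 + 2)*(-1 - 3))/6 = (1*(-4))/6 = (⅙)*(-4) = -⅔ ≈ -0.66667)
q(Y) = -71/6 (q(Y) = -3 + (-9/1 - ⅔/(-4)) = -3 + (-9*1 - ⅔*(-¼)) = -3 + (-9 + ⅙) = -3 - 53/6 = -71/6)
153 + 41*q(-11) = 153 + 41*(-71/6) = 153 - 2911/6 = -1993/6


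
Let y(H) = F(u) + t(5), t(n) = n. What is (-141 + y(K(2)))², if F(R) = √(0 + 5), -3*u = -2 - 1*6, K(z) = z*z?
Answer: (136 - √5)² ≈ 17893.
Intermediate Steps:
K(z) = z²
u = 8/3 (u = -(-2 - 1*6)/3 = -(-2 - 6)/3 = -⅓*(-8) = 8/3 ≈ 2.6667)
F(R) = √5
y(H) = 5 + √5 (y(H) = √5 + 5 = 5 + √5)
(-141 + y(K(2)))² = (-141 + (5 + √5))² = (-136 + √5)²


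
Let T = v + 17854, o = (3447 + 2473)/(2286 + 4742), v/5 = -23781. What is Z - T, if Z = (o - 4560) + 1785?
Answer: 172672412/1757 ≈ 98277.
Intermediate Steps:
v = -118905 (v = 5*(-23781) = -118905)
o = 1480/1757 (o = 5920/7028 = 5920*(1/7028) = 1480/1757 ≈ 0.84235)
Z = -4874195/1757 (Z = (1480/1757 - 4560) + 1785 = -8010440/1757 + 1785 = -4874195/1757 ≈ -2774.2)
T = -101051 (T = -118905 + 17854 = -101051)
Z - T = -4874195/1757 - 1*(-101051) = -4874195/1757 + 101051 = 172672412/1757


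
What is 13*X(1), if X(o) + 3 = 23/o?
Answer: 260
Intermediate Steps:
X(o) = -3 + 23/o
13*X(1) = 13*(-3 + 23/1) = 13*(-3 + 23*1) = 13*(-3 + 23) = 13*20 = 260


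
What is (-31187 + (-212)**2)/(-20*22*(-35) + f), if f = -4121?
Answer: 13757/11279 ≈ 1.2197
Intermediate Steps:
(-31187 + (-212)**2)/(-20*22*(-35) + f) = (-31187 + (-212)**2)/(-20*22*(-35) - 4121) = (-31187 + 44944)/(-440*(-35) - 4121) = 13757/(15400 - 4121) = 13757/11279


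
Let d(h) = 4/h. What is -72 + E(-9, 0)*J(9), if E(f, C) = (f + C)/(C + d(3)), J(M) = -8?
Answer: -18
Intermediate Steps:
E(f, C) = (C + f)/(4/3 + C) (E(f, C) = (f + C)/(C + 4/3) = (C + f)/(C + 4*(⅓)) = (C + f)/(C + 4/3) = (C + f)/(4/3 + C))
-72 + E(-9, 0)*J(9) = -72 + (3*(0 - 9)/(4 + 3*0))*(-8) = -72 + (3*(-9)/(4 + 0))*(-8) = -72 + (3*(-9)/4)*(-8) = -72 + (3*(¼)*(-9))*(-8) = -72 - 27/4*(-8) = -72 + 54 = -18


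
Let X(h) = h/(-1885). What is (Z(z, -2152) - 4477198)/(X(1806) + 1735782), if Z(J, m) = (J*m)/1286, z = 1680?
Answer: -2715008849345/1051931045376 ≈ -2.5810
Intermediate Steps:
Z(J, m) = J*m/1286 (Z(J, m) = (J*m)*(1/1286) = J*m/1286)
X(h) = -h/1885 (X(h) = h*(-1/1885) = -h/1885)
(Z(z, -2152) - 4477198)/(X(1806) + 1735782) = ((1/1286)*1680*(-2152) - 4477198)/(-1/1885*1806 + 1735782) = (-1807680/643 - 4477198)/(-1806/1885 + 1735782) = -2880645994/(643*3271947264/1885) = -2880645994/643*1885/3271947264 = -2715008849345/1051931045376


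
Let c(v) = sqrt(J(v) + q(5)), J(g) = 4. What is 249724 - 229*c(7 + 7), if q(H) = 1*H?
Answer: 249037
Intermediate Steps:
q(H) = H
c(v) = 3 (c(v) = sqrt(4 + 5) = sqrt(9) = 3)
249724 - 229*c(7 + 7) = 249724 - 229*3 = 249724 - 687 = 249037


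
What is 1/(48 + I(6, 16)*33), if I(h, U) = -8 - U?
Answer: -1/744 ≈ -0.0013441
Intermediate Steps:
1/(48 + I(6, 16)*33) = 1/(48 + (-8 - 1*16)*33) = 1/(48 + (-8 - 16)*33) = 1/(48 - 24*33) = 1/(48 - 792) = 1/(-744) = -1/744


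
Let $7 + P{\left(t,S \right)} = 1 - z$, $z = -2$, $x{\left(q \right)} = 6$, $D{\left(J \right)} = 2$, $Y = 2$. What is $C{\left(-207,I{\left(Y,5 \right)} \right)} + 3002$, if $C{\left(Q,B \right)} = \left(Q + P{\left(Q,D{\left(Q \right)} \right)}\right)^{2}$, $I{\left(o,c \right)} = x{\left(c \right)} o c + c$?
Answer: $47523$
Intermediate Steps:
$I{\left(o,c \right)} = c + 6 c o$ ($I{\left(o,c \right)} = 6 o c + c = 6 c o + c = c + 6 c o$)
$P{\left(t,S \right)} = -4$ ($P{\left(t,S \right)} = -7 + \left(1 - -2\right) = -7 + \left(1 + 2\right) = -7 + 3 = -4$)
$C{\left(Q,B \right)} = \left(-4 + Q\right)^{2}$ ($C{\left(Q,B \right)} = \left(Q - 4\right)^{2} = \left(-4 + Q\right)^{2}$)
$C{\left(-207,I{\left(Y,5 \right)} \right)} + 3002 = \left(-4 - 207\right)^{2} + 3002 = \left(-211\right)^{2} + 3002 = 44521 + 3002 = 47523$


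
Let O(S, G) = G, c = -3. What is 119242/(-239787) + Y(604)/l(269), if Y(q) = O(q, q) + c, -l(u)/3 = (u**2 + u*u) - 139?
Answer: -17288403415/34669123821 ≈ -0.49867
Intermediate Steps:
l(u) = 417 - 6*u**2 (l(u) = -3*((u**2 + u*u) - 139) = -3*((u**2 + u**2) - 139) = -3*(2*u**2 - 139) = -3*(-139 + 2*u**2) = 417 - 6*u**2)
Y(q) = -3 + q (Y(q) = q - 3 = -3 + q)
119242/(-239787) + Y(604)/l(269) = 119242/(-239787) + (-3 + 604)/(417 - 6*269**2) = 119242*(-1/239787) + 601/(417 - 6*72361) = -119242/239787 + 601/(417 - 434166) = -119242/239787 + 601/(-433749) = -119242/239787 + 601*(-1/433749) = -119242/239787 - 601/433749 = -17288403415/34669123821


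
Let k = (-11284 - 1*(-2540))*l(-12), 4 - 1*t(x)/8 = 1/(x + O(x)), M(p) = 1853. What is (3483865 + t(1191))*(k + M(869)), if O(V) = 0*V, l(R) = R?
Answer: 443068679764139/1191 ≈ 3.7201e+11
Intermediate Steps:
O(V) = 0
t(x) = 32 - 8/x (t(x) = 32 - 8/(x + 0) = 32 - 8/x)
k = 104928 (k = (-11284 - 1*(-2540))*(-12) = (-11284 + 2540)*(-12) = -8744*(-12) = 104928)
(3483865 + t(1191))*(k + M(869)) = (3483865 + (32 - 8/1191))*(104928 + 1853) = (3483865 + (32 - 8*1/1191))*106781 = (3483865 + (32 - 8/1191))*106781 = (3483865 + 38104/1191)*106781 = (4149321319/1191)*106781 = 443068679764139/1191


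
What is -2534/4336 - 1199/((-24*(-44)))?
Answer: -44743/26016 ≈ -1.7198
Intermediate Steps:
-2534/4336 - 1199/((-24*(-44))) = -2534*1/4336 - 1199/1056 = -1267/2168 - 1199*1/1056 = -1267/2168 - 109/96 = -44743/26016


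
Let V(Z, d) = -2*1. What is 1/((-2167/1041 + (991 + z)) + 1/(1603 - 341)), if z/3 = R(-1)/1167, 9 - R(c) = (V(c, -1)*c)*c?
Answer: 511045638/505397264063 ≈ 0.0010112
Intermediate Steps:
V(Z, d) = -2
R(c) = 9 + 2*c² (R(c) = 9 - (-2*c)*c = 9 - (-2)*c² = 9 + 2*c²)
z = 11/389 (z = 3*((9 + 2*(-1)²)/1167) = 3*((9 + 2*1)*(1/1167)) = 3*((9 + 2)*(1/1167)) = 3*(11*(1/1167)) = 3*(11/1167) = 11/389 ≈ 0.028278)
1/((-2167/1041 + (991 + z)) + 1/(1603 - 341)) = 1/((-2167/1041 + (991 + 11/389)) + 1/(1603 - 341)) = 1/((-2167*1/1041 + 385510/389) + 1/1262) = 1/((-2167/1041 + 385510/389) + 1/1262) = 1/(400472947/404949 + 1/1262) = 1/(505397264063/511045638) = 511045638/505397264063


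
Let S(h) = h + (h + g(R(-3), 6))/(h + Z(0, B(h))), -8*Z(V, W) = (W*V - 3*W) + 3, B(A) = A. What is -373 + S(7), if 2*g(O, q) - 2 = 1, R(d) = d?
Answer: -13508/37 ≈ -365.08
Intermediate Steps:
g(O, q) = 3/2 (g(O, q) = 1 + (1/2)*1 = 1 + 1/2 = 3/2)
Z(V, W) = -3/8 + 3*W/8 - V*W/8 (Z(V, W) = -((W*V - 3*W) + 3)/8 = -((V*W - 3*W) + 3)/8 = -((-3*W + V*W) + 3)/8 = -(3 - 3*W + V*W)/8 = -3/8 + 3*W/8 - V*W/8)
S(h) = h + (3/2 + h)/(-3/8 + 11*h/8) (S(h) = h + (h + 3/2)/(h + (-3/8 + 3*h/8 - 1/8*0*h)) = h + (3/2 + h)/(h + (-3/8 + 3*h/8 + 0)) = h + (3/2 + h)/(h + (-3/8 + 3*h/8)) = h + (3/2 + h)/(-3/8 + 11*h/8))
-373 + S(7) = -373 + (12 + 5*7 + 11*7**2)/(-3 + 11*7) = -373 + (12 + 35 + 11*49)/(-3 + 77) = -373 + (12 + 35 + 539)/74 = -373 + (1/74)*586 = -373 + 293/37 = -13508/37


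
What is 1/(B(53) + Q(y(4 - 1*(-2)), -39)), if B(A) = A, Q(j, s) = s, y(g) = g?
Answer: 1/14 ≈ 0.071429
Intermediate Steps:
1/(B(53) + Q(y(4 - 1*(-2)), -39)) = 1/(53 - 39) = 1/14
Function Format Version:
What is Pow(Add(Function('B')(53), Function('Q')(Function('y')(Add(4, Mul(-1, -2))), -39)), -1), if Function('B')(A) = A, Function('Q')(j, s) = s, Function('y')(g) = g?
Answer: Rational(1, 14) ≈ 0.071429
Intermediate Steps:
Pow(Add(Function('B')(53), Function('Q')(Function('y')(Add(4, Mul(-1, -2))), -39)), -1) = Pow(Add(53, -39), -1) = Pow(14, -1) = Rational(1, 14)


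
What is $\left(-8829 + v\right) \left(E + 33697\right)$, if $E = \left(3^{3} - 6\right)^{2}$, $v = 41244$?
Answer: $1106583270$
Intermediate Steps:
$E = 441$ ($E = \left(27 - 6\right)^{2} = 21^{2} = 441$)
$\left(-8829 + v\right) \left(E + 33697\right) = \left(-8829 + 41244\right) \left(441 + 33697\right) = 32415 \cdot 34138 = 1106583270$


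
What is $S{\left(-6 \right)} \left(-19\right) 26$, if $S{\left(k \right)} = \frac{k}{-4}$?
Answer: $-741$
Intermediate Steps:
$S{\left(k \right)} = - \frac{k}{4}$ ($S{\left(k \right)} = k \left(- \frac{1}{4}\right) = - \frac{k}{4}$)
$S{\left(-6 \right)} \left(-19\right) 26 = \left(- \frac{1}{4}\right) \left(-6\right) \left(-19\right) 26 = \frac{3}{2} \left(-19\right) 26 = \left(- \frac{57}{2}\right) 26 = -741$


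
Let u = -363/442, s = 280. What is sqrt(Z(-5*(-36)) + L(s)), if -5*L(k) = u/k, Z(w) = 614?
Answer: sqrt(587772691961)/30940 ≈ 24.779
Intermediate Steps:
u = -363/442 (u = -363*1/442 = -363/442 ≈ -0.82127)
L(k) = 363/(2210*k) (L(k) = -(-363)/(2210*k) = 363/(2210*k))
sqrt(Z(-5*(-36)) + L(s)) = sqrt(614 + (363/2210)/280) = sqrt(614 + (363/2210)*(1/280)) = sqrt(614 + 363/618800) = sqrt(379943563/618800) = sqrt(587772691961)/30940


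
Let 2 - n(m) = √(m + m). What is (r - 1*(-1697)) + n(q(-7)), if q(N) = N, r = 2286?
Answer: 3985 - I*√14 ≈ 3985.0 - 3.7417*I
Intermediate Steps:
n(m) = 2 - √2*√m (n(m) = 2 - √(m + m) = 2 - √(2*m) = 2 - √2*√m)
(r - 1*(-1697)) + n(q(-7)) = (2286 - 1*(-1697)) + (2 - √2*√(-7)) = (2286 + 1697) + (2 - √2*I*√7) = 3983 + (2 - I*√14) = 3985 - I*√14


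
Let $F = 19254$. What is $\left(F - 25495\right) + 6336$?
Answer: $95$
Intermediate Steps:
$\left(F - 25495\right) + 6336 = \left(19254 - 25495\right) + 6336 = -6241 + 6336 = 95$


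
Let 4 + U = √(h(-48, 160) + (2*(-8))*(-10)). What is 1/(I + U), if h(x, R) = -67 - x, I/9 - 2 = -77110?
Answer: -693976/481602688435 - √141/481602688435 ≈ -1.4410e-6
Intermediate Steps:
I = -693972 (I = 18 + 9*(-77110) = 18 - 693990 = -693972)
U = -4 + √141 (U = -4 + √((-67 - 1*(-48)) + (2*(-8))*(-10)) = -4 + √((-67 + 48) - 16*(-10)) = -4 + √(-19 + 160) = -4 + √141 ≈ 7.8743)
1/(I + U) = 1/(-693972 + (-4 + √141)) = 1/(-693976 + √141)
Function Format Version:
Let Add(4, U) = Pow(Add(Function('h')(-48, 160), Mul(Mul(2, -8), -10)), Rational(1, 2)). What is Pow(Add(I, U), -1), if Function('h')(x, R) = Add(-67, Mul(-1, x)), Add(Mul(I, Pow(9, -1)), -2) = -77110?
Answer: Add(Rational(-693976, 481602688435), Mul(Rational(-1, 481602688435), Pow(141, Rational(1, 2)))) ≈ -1.4410e-6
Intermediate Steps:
I = -693972 (I = Add(18, Mul(9, -77110)) = Add(18, -693990) = -693972)
U = Add(-4, Pow(141, Rational(1, 2))) (U = Add(-4, Pow(Add(Add(-67, Mul(-1, -48)), Mul(Mul(2, -8), -10)), Rational(1, 2))) = Add(-4, Pow(Add(Add(-67, 48), Mul(-16, -10)), Rational(1, 2))) = Add(-4, Pow(Add(-19, 160), Rational(1, 2))) = Add(-4, Pow(141, Rational(1, 2))) ≈ 7.8743)
Pow(Add(I, U), -1) = Pow(Add(-693972, Add(-4, Pow(141, Rational(1, 2)))), -1) = Pow(Add(-693976, Pow(141, Rational(1, 2))), -1)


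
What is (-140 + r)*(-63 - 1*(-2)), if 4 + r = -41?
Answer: 11285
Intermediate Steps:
r = -45 (r = -4 - 41 = -45)
(-140 + r)*(-63 - 1*(-2)) = (-140 - 45)*(-63 - 1*(-2)) = -185*(-63 + 2) = -185*(-61) = 11285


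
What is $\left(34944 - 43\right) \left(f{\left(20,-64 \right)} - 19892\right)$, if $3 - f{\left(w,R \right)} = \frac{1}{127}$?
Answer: $- \frac{88156575504}{127} \approx -6.9415 \cdot 10^{8}$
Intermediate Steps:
$f{\left(w,R \right)} = \frac{380}{127}$ ($f{\left(w,R \right)} = 3 - \frac{1}{127} = \frac{380}{127}$)
$\left(34944 - 43\right) \left(f{\left(20,-64 \right)} - 19892\right) = \left(34944 - 43\right) \left(\frac{380}{127} - 19892\right) = 34901 \left(- \frac{2525904}{127}\right) = - \frac{88156575504}{127}$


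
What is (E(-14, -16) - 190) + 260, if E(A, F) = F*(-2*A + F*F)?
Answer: -4474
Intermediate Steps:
E(A, F) = F*(F² - 2*A) (E(A, F) = F*(-2*A + F²) = F*(F² - 2*A))
(E(-14, -16) - 190) + 260 = (-16*((-16)² - 2*(-14)) - 190) + 260 = (-16*(256 + 28) - 190) + 260 = (-16*284 - 190) + 260 = (-4544 - 190) + 260 = -4734 + 260 = -4474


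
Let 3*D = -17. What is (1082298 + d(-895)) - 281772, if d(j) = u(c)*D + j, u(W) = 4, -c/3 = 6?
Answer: 2398825/3 ≈ 7.9961e+5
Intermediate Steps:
c = -18 (c = -3*6 = -18)
D = -17/3 (D = (⅓)*(-17) = -17/3 ≈ -5.6667)
d(j) = -68/3 + j (d(j) = 4*(-17/3) + j = -68/3 + j)
(1082298 + d(-895)) - 281772 = (1082298 + (-68/3 - 895)) - 281772 = (1082298 - 2753/3) - 281772 = 3244141/3 - 281772 = 2398825/3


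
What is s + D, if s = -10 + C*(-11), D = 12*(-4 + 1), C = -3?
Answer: -13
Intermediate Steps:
D = -36 (D = 12*(-3) = -36)
s = 23 (s = -10 - 3*(-11) = -10 + 33 = 23)
s + D = 23 - 36 = -13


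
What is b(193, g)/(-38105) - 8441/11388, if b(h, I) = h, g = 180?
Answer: -323842189/433939740 ≈ -0.74628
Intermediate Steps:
b(193, g)/(-38105) - 8441/11388 = 193/(-38105) - 8441/11388 = 193*(-1/38105) - 8441*1/11388 = -193/38105 - 8441/11388 = -323842189/433939740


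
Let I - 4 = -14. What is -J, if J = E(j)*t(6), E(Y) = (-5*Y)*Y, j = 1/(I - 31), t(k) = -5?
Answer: -25/1681 ≈ -0.014872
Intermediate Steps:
I = -10 (I = 4 - 14 = -10)
j = -1/41 (j = 1/(-10 - 31) = 1/(-41) = -1/41 ≈ -0.024390)
E(Y) = -5*Y²
J = 25/1681 (J = -5*(-1/41)²*(-5) = -5*1/1681*(-5) = -5/1681*(-5) = 25/1681 ≈ 0.014872)
-J = -1*25/1681 = -25/1681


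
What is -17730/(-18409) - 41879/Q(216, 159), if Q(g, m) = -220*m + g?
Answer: 1387316231/639970476 ≈ 2.1678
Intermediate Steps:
Q(g, m) = g - 220*m
-17730/(-18409) - 41879/Q(216, 159) = -17730/(-18409) - 41879/(216 - 220*159) = -17730*(-1/18409) - 41879/(216 - 34980) = 17730/18409 - 41879/(-34764) = 17730/18409 - 41879*(-1/34764) = 17730/18409 + 41879/34764 = 1387316231/639970476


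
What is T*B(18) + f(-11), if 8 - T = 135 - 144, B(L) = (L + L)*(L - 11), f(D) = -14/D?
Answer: 47138/11 ≈ 4285.3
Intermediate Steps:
B(L) = 2*L*(-11 + L) (B(L) = (2*L)*(-11 + L) = 2*L*(-11 + L))
T = 17 (T = 8 - (135 - 144) = 8 - 1*(-9) = 8 + 9 = 17)
T*B(18) + f(-11) = 17*(2*18*(-11 + 18)) - 14/(-11) = 17*(2*18*7) - 14*(-1/11) = 17*252 + 14/11 = 4284 + 14/11 = 47138/11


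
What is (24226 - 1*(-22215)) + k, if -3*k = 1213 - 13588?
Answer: 50566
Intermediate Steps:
k = 4125 (k = -(1213 - 13588)/3 = -⅓*(-12375) = 4125)
(24226 - 1*(-22215)) + k = (24226 - 1*(-22215)) + 4125 = (24226 + 22215) + 4125 = 46441 + 4125 = 50566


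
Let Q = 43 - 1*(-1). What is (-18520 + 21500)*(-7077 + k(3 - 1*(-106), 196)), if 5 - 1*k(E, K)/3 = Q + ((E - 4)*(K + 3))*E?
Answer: -20382779820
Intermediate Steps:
Q = 44 (Q = 43 + 1 = 44)
k(E, K) = -117 - 3*E*(-4 + E)*(3 + K) (k(E, K) = 15 - 3*(44 + ((E - 4)*(K + 3))*E) = 15 - 3*(44 + ((-4 + E)*(3 + K))*E) = 15 - 3*(44 + E*(-4 + E)*(3 + K)) = 15 + (-132 - 3*E*(-4 + E)*(3 + K)) = -117 - 3*E*(-4 + E)*(3 + K))
(-18520 + 21500)*(-7077 + k(3 - 1*(-106), 196)) = (-18520 + 21500)*(-7077 + (-117 - 9*(3 - 1*(-106))**2 + 36*(3 - 1*(-106)) - 3*196*(3 - 1*(-106))**2 + 12*(3 - 1*(-106))*196)) = 2980*(-7077 + (-117 - 9*(3 + 106)**2 + 36*(3 + 106) - 3*196*(3 + 106)**2 + 12*(3 + 106)*196)) = 2980*(-7077 + (-117 - 9*109**2 + 36*109 - 3*196*109**2 + 12*109*196)) = 2980*(-7077 + (-117 - 9*11881 + 3924 - 3*196*11881 + 256368)) = 2980*(-7077 + (-117 - 106929 + 3924 - 6986028 + 256368)) = 2980*(-7077 - 6832782) = 2980*(-6839859) = -20382779820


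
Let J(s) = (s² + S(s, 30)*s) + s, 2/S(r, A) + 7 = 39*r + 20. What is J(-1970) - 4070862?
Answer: -14743636504/76817 ≈ -1.9193e+5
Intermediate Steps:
S(r, A) = 2/(13 + 39*r) (S(r, A) = 2/(-7 + (39*r + 20)) = 2/(-7 + (20 + 39*r)) = 2/(13 + 39*r))
J(s) = s + s² + 2*s/(13*(1 + 3*s)) (J(s) = (s² + (2/(13*(1 + 3*s)))*s) + s = (s² + 2*s/(13*(1 + 3*s))) + s = s + s² + 2*s/(13*(1 + 3*s)))
J(-1970) - 4070862 = (1/13)*(-1970)*(15 + 39*(-1970)² + 52*(-1970))/(1 + 3*(-1970)) - 4070862 = (1/13)*(-1970)*(15 + 39*3880900 - 102440)/(1 - 5910) - 4070862 = (1/13)*(-1970)*(15 + 151355100 - 102440)/(-5909) - 4070862 = (1/13)*(-1970)*(-1/5909)*151252675 - 4070862 = 297967769750/76817 - 4070862 = -14743636504/76817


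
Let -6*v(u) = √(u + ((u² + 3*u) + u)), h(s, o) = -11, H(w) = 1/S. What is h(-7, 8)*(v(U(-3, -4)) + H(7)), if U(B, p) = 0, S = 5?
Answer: -11/5 ≈ -2.2000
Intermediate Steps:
H(w) = ⅕ (H(w) = 1/5 = ⅕)
v(u) = -√(u² + 5*u)/6 (v(u) = -√(u + ((u² + 3*u) + u))/6 = -√(u + (u² + 4*u))/6 = -√(u² + 5*u)/6)
h(-7, 8)*(v(U(-3, -4)) + H(7)) = -11*(-√(0*(5 + 0))/6 + ⅕) = -11*(-√(0*5)/6 + ⅕) = -11*(-√0/6 + ⅕) = -11*(-⅙*0 + ⅕) = -11*(0 + ⅕) = -11*⅕ = -11/5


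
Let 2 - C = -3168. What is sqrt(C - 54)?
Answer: 2*sqrt(779) ≈ 55.821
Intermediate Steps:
C = 3170 (C = 2 - 1*(-3168) = 2 + 3168 = 3170)
sqrt(C - 54) = sqrt(3170 - 54) = sqrt(3116) = 2*sqrt(779)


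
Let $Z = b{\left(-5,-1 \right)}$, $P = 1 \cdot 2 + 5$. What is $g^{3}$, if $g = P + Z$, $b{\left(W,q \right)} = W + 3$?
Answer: $125$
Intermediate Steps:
$P = 7$ ($P = 2 + 5 = 7$)
$b{\left(W,q \right)} = 3 + W$
$Z = -2$ ($Z = 3 - 5 = -2$)
$g = 5$ ($g = 7 - 2 = 5$)
$g^{3} = 5^{3} = 125$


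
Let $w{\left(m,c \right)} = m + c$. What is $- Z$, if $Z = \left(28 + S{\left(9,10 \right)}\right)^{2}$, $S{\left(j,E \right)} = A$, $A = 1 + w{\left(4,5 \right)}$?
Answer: $-1444$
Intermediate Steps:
$w{\left(m,c \right)} = c + m$
$A = 10$ ($A = 1 + \left(5 + 4\right) = 1 + 9 = 10$)
$S{\left(j,E \right)} = 10$
$Z = 1444$ ($Z = \left(28 + 10\right)^{2} = 38^{2} = 1444$)
$- Z = \left(-1\right) 1444 = -1444$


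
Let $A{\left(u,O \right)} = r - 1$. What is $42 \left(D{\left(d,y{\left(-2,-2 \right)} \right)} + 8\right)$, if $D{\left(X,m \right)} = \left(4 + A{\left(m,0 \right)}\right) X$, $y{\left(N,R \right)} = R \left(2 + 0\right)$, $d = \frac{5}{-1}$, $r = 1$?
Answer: $-504$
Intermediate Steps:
$d = -5$ ($d = 5 \left(-1\right) = -5$)
$A{\left(u,O \right)} = 0$ ($A{\left(u,O \right)} = 1 - 1 = 0$)
$y{\left(N,R \right)} = 2 R$ ($y{\left(N,R \right)} = R 2 = 2 R$)
$D{\left(X,m \right)} = 4 X$ ($D{\left(X,m \right)} = \left(4 + 0\right) X = 4 X$)
$42 \left(D{\left(d,y{\left(-2,-2 \right)} \right)} + 8\right) = 42 \left(4 \left(-5\right) + 8\right) = 42 \left(-20 + 8\right) = 42 \left(-12\right) = -504$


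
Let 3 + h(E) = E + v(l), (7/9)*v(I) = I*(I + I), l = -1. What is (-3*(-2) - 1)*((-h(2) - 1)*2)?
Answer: -180/7 ≈ -25.714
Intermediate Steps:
v(I) = 18*I**2/7 (v(I) = 9*(I*(I + I))/7 = 9*(I*(2*I))/7 = 9*(2*I**2)/7 = 18*I**2/7)
h(E) = -3/7 + E (h(E) = -3 + (E + (18/7)*(-1)**2) = -3 + (E + (18/7)*1) = -3 + (E + 18/7) = -3 + (18/7 + E) = -3/7 + E)
(-3*(-2) - 1)*((-h(2) - 1)*2) = (-3*(-2) - 1)*((-(-3/7 + 2) - 1)*2) = (6 - 1)*((-1*11/7 - 1)*2) = 5*((-11/7 - 1)*2) = 5*(-18/7*2) = 5*(-36/7) = -180/7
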